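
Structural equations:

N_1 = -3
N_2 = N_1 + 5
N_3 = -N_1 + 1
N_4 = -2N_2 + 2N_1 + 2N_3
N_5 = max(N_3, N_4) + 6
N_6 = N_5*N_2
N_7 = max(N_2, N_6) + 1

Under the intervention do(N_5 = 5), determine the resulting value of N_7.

11

Under do(N_5=5), the mechanism N_5 = max(N_3, N_4) + 6 is discarded; N_5 is fixed at 5.
N_2 = N_1 + 5  [with N_1=-3]  = 2
N_6 = N_5*N_2  [with N_5=5, N_2=2]  = 10
N_7 = max(N_2, N_6) + 1  [with N_2=2, N_6=10]  = 11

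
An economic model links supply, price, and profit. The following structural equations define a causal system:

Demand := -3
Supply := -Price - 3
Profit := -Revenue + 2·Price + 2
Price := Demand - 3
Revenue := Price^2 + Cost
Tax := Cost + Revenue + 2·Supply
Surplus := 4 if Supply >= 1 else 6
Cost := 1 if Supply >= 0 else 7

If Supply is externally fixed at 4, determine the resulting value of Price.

Under do(Supply=4), the mechanism Supply := -Price - 3 is discarded; Supply is fixed at 4.
Since Price is not a descendant of the intervened variable, it is unaffected.
Price = Demand - 3  [with Demand=-3]  = -6

-6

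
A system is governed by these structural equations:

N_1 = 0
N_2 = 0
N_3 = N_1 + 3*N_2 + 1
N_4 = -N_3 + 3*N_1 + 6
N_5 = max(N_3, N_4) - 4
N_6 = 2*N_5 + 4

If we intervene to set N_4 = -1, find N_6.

-2

Under do(N_4=-1), the mechanism N_4 = -N_3 + 3*N_1 + 6 is discarded; N_4 is fixed at -1.
N_3 = N_1 + 3*N_2 + 1  [with N_1=0, N_2=0]  = 1
N_5 = max(N_3, N_4) - 4  [with N_3=1, N_4=-1]  = -3
N_6 = 2*N_5 + 4  [with N_5=-3]  = -2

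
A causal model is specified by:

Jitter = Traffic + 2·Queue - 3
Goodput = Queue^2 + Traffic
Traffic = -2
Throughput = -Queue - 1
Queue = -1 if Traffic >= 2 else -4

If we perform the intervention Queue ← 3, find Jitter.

The intervention breaks the incoming arrows to Queue: Queue = -1 if Traffic >= 2 else -4 no longer applies, and Queue = 3.
Jitter = Traffic + 2·Queue - 3  [with Traffic=-2, Queue=3]  = 1

1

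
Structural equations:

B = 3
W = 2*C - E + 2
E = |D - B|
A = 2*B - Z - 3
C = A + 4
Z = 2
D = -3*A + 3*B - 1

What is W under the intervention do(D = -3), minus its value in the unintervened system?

The intervention breaks the incoming arrows to D: D = -3*A + 3*B - 1 no longer applies, and D = -3.
A = 2*B - Z - 3  [with B=3, Z=2]  = 1
C = A + 4  [with A=1]  = 5
E = |D - B|  [with D=-3, B=3]  = 6
W = 2*C - E + 2  [with C=5, E=6]  = 6
Without intervention: A = 2*B - Z - 3  [with B=3, Z=2]  = 1; D = -3*A + 3*B - 1  [with A=1, B=3]  = 5; C = A + 4  [with A=1]  = 5; E = |D - B|  [with D=5, B=3]  = 2; W = 2*C - E + 2  [with C=5, E=2]  = 10.
Change = 6 − 10 = -4.

-4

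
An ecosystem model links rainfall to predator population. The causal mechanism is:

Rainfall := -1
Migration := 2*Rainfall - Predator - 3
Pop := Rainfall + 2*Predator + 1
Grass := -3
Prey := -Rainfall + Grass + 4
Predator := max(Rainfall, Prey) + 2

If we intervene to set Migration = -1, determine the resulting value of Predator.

The intervention breaks the incoming arrows to Migration: Migration := 2*Rainfall - Predator - 3 no longer applies, and Migration = -1.
Since Predator is not a descendant of the intervened variable, it is unaffected.
Prey = -Rainfall + Grass + 4  [with Rainfall=-1, Grass=-3]  = 2
Predator = max(Rainfall, Prey) + 2  [with Rainfall=-1, Prey=2]  = 4

4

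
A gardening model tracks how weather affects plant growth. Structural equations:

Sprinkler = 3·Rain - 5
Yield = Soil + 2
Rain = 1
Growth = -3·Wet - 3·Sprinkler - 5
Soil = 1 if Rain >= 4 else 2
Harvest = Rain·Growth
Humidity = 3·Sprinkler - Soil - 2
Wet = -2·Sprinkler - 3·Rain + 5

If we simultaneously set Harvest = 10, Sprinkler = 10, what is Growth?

Under do(Harvest = 10, Sprinkler = 10), each intervened variable's structural equation is replaced by its fixed value.
Wet = -2·Sprinkler - 3·Rain + 5  [with Sprinkler=10, Rain=1]  = -18
Growth = -3·Wet - 3·Sprinkler - 5  [with Wet=-18, Sprinkler=10]  = 19

19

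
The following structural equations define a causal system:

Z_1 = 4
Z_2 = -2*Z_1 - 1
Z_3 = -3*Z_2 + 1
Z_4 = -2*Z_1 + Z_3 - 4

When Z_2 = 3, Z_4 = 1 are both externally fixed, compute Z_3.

The joint intervention fixes Z_2 = 3, Z_4 = 1, removing each variable's own equation.
Z_3 = -3*Z_2 + 1  [with Z_2=3]  = -8

-8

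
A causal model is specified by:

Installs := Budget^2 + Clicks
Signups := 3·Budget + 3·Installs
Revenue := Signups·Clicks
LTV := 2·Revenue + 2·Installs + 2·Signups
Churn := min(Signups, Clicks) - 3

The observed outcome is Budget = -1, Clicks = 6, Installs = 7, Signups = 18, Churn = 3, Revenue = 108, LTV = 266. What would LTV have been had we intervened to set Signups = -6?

-70

The intervention breaks the incoming arrows to Signups: Signups := 3·Budget + 3·Installs no longer applies, and Signups = -6.
Installs = Budget^2 + Clicks  [with Budget=-1, Clicks=6]  = 7
Revenue = Signups·Clicks  [with Signups=-6, Clicks=6]  = -36
LTV = 2·Revenue + 2·Installs + 2·Signups  [with Revenue=-36, Installs=7, Signups=-6]  = -70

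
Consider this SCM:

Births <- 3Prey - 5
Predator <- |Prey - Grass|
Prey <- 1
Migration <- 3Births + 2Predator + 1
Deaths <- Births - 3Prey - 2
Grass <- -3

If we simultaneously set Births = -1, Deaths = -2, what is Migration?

The joint intervention fixes Births = -1, Deaths = -2, removing each variable's own equation.
Predator = |Prey - Grass|  [with Prey=1, Grass=-3]  = 4
Migration = 3Births + 2Predator + 1  [with Births=-1, Predator=4]  = 6

6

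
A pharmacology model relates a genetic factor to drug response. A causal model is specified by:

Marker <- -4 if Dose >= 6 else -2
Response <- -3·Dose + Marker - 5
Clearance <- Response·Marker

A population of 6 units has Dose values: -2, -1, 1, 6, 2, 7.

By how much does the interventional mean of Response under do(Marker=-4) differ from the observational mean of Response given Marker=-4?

13

Every unit gets Marker=-4 under the intervention. Response values become -3, -6, -12, -27, -15, -30; E[Response|do(Marker=-4)] = -15.5.
Observing Marker=-4 restricts to units where Marker's equation naturally yields -4: Dose ∈ {6, 7}. In that subpopulation Response = -27, -30, mean -28.5.
Difference = -15.5 − (-28.5) = 13.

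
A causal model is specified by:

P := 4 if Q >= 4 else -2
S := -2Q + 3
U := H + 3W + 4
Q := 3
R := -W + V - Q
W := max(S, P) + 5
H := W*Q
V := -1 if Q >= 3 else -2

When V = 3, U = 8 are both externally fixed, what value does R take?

-3

Setting V = 3, U = 8 by intervention discards those variables' equations.
S = -2Q + 3  [with Q=3]  = -3
P = 4 if Q >= 4 else -2  [with Q=3]  = -2
W = max(S, P) + 5  [with S=-3, P=-2]  = 3
R = -W + V - Q  [with W=3, V=3, Q=3]  = -3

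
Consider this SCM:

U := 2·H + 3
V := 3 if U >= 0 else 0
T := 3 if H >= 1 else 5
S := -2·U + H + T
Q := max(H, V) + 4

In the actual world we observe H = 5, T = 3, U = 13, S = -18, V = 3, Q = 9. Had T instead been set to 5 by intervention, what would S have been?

Under do(T=5), the mechanism T := 3 if H >= 1 else 5 is discarded; T is fixed at 5.
U = 2·H + 3  [with H=5]  = 13
S = -2·U + H + T  [with U=13, H=5, T=5]  = -16

-16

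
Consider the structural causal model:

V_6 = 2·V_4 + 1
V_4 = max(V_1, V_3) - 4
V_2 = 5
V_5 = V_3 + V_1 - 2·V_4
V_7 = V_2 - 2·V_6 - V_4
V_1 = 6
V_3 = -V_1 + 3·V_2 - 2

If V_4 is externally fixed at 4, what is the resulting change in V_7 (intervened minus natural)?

The intervention breaks the incoming arrows to V_4: V_4 = max(V_1, V_3) - 4 no longer applies, and V_4 = 4.
V_6 = 2·V_4 + 1  [with V_4=4]  = 9
V_7 = V_2 - 2·V_6 - V_4  [with V_2=5, V_6=9, V_4=4]  = -17
Without intervention: V_3 = -V_1 + 3·V_2 - 2  [with V_1=6, V_2=5]  = 7; V_4 = max(V_1, V_3) - 4  [with V_1=6, V_3=7]  = 3; V_6 = 2·V_4 + 1  [with V_4=3]  = 7; V_7 = V_2 - 2·V_6 - V_4  [with V_2=5, V_6=7, V_4=3]  = -12.
Change = -17 − (-12) = -5.

-5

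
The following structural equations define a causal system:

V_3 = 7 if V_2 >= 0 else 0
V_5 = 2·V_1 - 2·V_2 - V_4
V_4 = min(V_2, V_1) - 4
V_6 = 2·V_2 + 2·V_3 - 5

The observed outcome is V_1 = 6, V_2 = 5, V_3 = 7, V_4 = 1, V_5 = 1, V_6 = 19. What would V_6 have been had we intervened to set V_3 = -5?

-5

The intervention breaks the incoming arrows to V_3: V_3 = 7 if V_2 >= 0 else 0 no longer applies, and V_3 = -5.
V_6 = 2·V_2 + 2·V_3 - 5  [with V_2=5, V_3=-5]  = -5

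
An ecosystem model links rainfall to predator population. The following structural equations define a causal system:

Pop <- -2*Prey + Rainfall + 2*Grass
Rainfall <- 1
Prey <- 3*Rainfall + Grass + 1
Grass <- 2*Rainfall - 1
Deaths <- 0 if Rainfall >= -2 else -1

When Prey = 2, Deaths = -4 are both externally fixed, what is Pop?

-1

Setting Prey = 2, Deaths = -4 by intervention discards those variables' equations.
Grass = 2*Rainfall - 1  [with Rainfall=1]  = 1
Pop = -2*Prey + Rainfall + 2*Grass  [with Prey=2, Rainfall=1, Grass=1]  = -1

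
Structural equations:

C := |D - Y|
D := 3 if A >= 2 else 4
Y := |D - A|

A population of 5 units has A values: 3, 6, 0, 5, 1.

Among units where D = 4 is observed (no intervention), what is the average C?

0.5

E[C|D=4] averages over only the 2 units with D=4 (A = 0, 1): C = 0, 1, mean 0.5.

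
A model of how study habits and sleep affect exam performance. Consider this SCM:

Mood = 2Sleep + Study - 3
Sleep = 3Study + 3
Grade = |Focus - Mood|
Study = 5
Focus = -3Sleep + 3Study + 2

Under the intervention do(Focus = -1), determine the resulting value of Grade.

39

do(Focus=-1) replaces the equation Focus = -3Sleep + 3Study + 2 with the constant Focus = -1.
Sleep = 3Study + 3  [with Study=5]  = 18
Mood = 2Sleep + Study - 3  [with Sleep=18, Study=5]  = 38
Grade = |Focus - Mood|  [with Focus=-1, Mood=38]  = 39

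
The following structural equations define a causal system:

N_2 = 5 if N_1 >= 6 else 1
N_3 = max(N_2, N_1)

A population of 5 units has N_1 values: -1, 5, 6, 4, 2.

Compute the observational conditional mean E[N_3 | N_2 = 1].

3

Observing N_2=1 restricts to units where N_2's equation naturally yields 1: N_1 ∈ {-1, 5, 4, 2}. In that subpopulation N_3 = 1, 5, 4, 2, mean 3.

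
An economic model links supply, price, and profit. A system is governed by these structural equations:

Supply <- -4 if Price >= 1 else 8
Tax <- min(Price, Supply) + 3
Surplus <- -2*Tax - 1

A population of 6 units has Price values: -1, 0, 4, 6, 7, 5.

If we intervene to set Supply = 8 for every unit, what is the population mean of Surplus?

Every unit gets Supply=8 under the intervention. Surplus values become -5, -7, -15, -19, -21, -17; E[Surplus|do(Supply=8)] = -14.

-14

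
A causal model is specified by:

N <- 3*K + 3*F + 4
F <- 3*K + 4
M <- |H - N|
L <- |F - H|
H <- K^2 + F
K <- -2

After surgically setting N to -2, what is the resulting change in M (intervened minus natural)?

The intervention breaks the incoming arrows to N: N <- 3*K + 3*F + 4 no longer applies, and N = -2.
F = 3*K + 4  [with K=-2]  = -2
H = K^2 + F  [with K=-2, F=-2]  = 2
M = |H - N|  [with H=2, N=-2]  = 4
Without intervention: F = 3*K + 4  [with K=-2]  = -2; H = K^2 + F  [with K=-2, F=-2]  = 2; N = 3*K + 3*F + 4  [with K=-2, F=-2]  = -8; M = |H - N|  [with H=2, N=-8]  = 10.
Change = 4 − 10 = -6.

-6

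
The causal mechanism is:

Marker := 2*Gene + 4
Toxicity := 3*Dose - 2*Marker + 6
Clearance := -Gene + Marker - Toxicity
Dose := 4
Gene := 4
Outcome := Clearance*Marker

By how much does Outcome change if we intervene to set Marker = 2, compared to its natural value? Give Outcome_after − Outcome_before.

-200

The intervention breaks the incoming arrows to Marker: Marker := 2*Gene + 4 no longer applies, and Marker = 2.
Toxicity = 3*Dose - 2*Marker + 6  [with Dose=4, Marker=2]  = 14
Clearance = -Gene + Marker - Toxicity  [with Gene=4, Marker=2, Toxicity=14]  = -16
Outcome = Clearance*Marker  [with Clearance=-16, Marker=2]  = -32
Without intervention: Marker = 2*Gene + 4  [with Gene=4]  = 12; Toxicity = 3*Dose - 2*Marker + 6  [with Dose=4, Marker=12]  = -6; Clearance = -Gene + Marker - Toxicity  [with Gene=4, Marker=12, Toxicity=-6]  = 14; Outcome = Clearance*Marker  [with Clearance=14, Marker=12]  = 168.
Change = -32 − 168 = -200.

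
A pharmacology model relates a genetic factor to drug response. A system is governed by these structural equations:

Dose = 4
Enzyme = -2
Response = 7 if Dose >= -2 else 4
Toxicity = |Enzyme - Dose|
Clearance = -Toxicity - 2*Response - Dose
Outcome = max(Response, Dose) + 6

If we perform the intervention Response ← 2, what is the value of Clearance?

do(Response=2) replaces the equation Response = 7 if Dose >= -2 else 4 with the constant Response = 2.
Toxicity = |Enzyme - Dose|  [with Enzyme=-2, Dose=4]  = 6
Clearance = -Toxicity - 2*Response - Dose  [with Toxicity=6, Response=2, Dose=4]  = -14

-14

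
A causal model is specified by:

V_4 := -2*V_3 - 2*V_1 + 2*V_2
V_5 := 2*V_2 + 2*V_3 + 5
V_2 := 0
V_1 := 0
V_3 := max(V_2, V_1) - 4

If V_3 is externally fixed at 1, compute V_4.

The intervention breaks the incoming arrows to V_3: V_3 := max(V_2, V_1) - 4 no longer applies, and V_3 = 1.
V_4 = -2*V_3 - 2*V_1 + 2*V_2  [with V_3=1, V_1=0, V_2=0]  = -2

-2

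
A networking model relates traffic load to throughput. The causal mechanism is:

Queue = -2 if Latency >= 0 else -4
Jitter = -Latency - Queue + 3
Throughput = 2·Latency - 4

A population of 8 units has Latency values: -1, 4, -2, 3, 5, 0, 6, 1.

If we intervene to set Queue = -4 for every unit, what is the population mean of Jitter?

5

The intervention sets Queue=-4 in all 8 units regardless of Latency. Recomputing Jitter per unit gives 8, 3, 9, 4, 2, 7, 1, 6; average 5.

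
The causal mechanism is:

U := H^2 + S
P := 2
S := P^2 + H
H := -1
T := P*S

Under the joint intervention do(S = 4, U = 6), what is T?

The joint intervention fixes S = 4, U = 6, removing each variable's own equation.
T = P*S  [with P=2, S=4]  = 8

8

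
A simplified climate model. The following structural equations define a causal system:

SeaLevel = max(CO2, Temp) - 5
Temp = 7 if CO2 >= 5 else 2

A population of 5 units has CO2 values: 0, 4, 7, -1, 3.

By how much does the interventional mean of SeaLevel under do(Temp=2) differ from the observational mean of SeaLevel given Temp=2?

Every unit gets Temp=2 under the intervention. SeaLevel values become -3, -1, 2, -3, -2; E[SeaLevel|do(Temp=2)] = -1.4.
Observing Temp=2 restricts to units where Temp's equation naturally yields 2: CO2 ∈ {0, 4, -1, 3}. In that subpopulation SeaLevel = -3, -1, -3, -2, mean -2.25.
Difference = -1.4 − (-2.25) = 0.85.

0.85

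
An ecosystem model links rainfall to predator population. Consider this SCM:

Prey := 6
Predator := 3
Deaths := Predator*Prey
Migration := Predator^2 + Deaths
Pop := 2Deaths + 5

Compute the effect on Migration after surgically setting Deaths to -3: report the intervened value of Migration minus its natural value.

-21

The intervention breaks the incoming arrows to Deaths: Deaths := Predator*Prey no longer applies, and Deaths = -3.
Migration = Predator^2 + Deaths  [with Predator=3, Deaths=-3]  = 6
Without intervention: Deaths = Predator*Prey  [with Predator=3, Prey=6]  = 18; Migration = Predator^2 + Deaths  [with Predator=3, Deaths=18]  = 27.
Change = 6 − 27 = -21.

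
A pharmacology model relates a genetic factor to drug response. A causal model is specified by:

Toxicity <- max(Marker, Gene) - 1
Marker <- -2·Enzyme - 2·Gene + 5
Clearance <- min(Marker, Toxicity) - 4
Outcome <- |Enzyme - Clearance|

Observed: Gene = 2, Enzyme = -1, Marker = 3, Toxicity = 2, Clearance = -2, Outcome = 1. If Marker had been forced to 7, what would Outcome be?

The intervention breaks the incoming arrows to Marker: Marker <- -2·Enzyme - 2·Gene + 5 no longer applies, and Marker = 7.
Toxicity = max(Marker, Gene) - 1  [with Marker=7, Gene=2]  = 6
Clearance = min(Marker, Toxicity) - 4  [with Marker=7, Toxicity=6]  = 2
Outcome = |Enzyme - Clearance|  [with Enzyme=-1, Clearance=2]  = 3

3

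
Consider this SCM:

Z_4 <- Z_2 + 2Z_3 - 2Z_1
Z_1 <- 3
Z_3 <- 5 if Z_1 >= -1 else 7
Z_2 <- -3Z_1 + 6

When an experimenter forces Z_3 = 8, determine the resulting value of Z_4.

7

The intervention breaks the incoming arrows to Z_3: Z_3 <- 5 if Z_1 >= -1 else 7 no longer applies, and Z_3 = 8.
Z_2 = -3Z_1 + 6  [with Z_1=3]  = -3
Z_4 = Z_2 + 2Z_3 - 2Z_1  [with Z_2=-3, Z_3=8, Z_1=3]  = 7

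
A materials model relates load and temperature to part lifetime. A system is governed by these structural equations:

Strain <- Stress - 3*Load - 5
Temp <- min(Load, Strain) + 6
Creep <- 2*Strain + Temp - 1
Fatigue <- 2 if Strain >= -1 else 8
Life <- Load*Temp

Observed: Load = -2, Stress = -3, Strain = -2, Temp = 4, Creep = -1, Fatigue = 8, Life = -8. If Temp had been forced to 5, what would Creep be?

Intervening sets Temp = 5 and removes its equation (Temp <- min(Load, Strain) + 6).
Strain = Stress - 3*Load - 5  [with Stress=-3, Load=-2]  = -2
Creep = 2*Strain + Temp - 1  [with Strain=-2, Temp=5]  = 0

0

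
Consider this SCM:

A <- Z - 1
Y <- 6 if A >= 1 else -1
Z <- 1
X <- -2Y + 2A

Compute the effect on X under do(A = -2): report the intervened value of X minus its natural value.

Under do(A=-2), the mechanism A <- Z - 1 is discarded; A is fixed at -2.
Y = 6 if A >= 1 else -1  [with A=-2]  = -1
X = -2Y + 2A  [with Y=-1, A=-2]  = -2
Without intervention: A = Z - 1  [with Z=1]  = 0; Y = 6 if A >= 1 else -1  [with A=0]  = -1; X = -2Y + 2A  [with Y=-1, A=0]  = 2.
Change = -2 − 2 = -4.

-4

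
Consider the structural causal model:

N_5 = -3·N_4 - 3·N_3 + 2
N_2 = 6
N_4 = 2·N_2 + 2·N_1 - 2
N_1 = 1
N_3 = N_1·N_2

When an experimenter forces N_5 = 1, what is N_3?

6

do(N_5=1) replaces the equation N_5 = -3·N_4 - 3·N_3 + 2 with the constant N_5 = 1.
N_3 is not downstream of the intervention, so its value is determined by the original equations.
N_3 = N_1·N_2  [with N_1=1, N_2=6]  = 6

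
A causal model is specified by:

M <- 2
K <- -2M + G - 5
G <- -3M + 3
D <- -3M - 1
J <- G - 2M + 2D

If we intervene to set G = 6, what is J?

-12

do(G=6) replaces the equation G <- -3M + 3 with the constant G = 6.
D = -3M - 1  [with M=2]  = -7
J = G - 2M + 2D  [with G=6, M=2, D=-7]  = -12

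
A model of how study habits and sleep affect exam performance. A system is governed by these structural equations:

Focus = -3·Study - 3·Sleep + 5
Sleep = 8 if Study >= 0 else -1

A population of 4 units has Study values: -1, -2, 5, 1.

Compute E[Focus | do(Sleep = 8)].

-21.25

Every unit gets Sleep=8 under the intervention. Focus values become -16, -13, -34, -22; E[Focus|do(Sleep=8)] = -21.25.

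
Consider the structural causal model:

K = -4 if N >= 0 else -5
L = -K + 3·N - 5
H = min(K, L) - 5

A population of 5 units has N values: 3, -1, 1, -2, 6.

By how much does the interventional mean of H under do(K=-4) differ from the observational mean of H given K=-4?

do(K=-4) breaks K's dependence on N. With K=-4 fixed, H across the units is -9, -9, -9, -12, -9, mean -9.6.
Conditioning on K=-4 selects the 3 unit(s) with N ∈ {3, 1, 6}. Their H values: -9, -9, -9. Mean = -9.
Difference = -9.6 − (-9) = -0.6.

-0.6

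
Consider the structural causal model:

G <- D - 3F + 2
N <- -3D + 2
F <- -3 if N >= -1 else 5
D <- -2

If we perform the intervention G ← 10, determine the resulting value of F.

Under do(G=10), the mechanism G <- D - 3F + 2 is discarded; G is fixed at 10.
Since F is not a descendant of the intervened variable, it is unaffected.
N = -3D + 2  [with D=-2]  = 8
F = -3 if N >= -1 else 5  [with N=8]  = -3

-3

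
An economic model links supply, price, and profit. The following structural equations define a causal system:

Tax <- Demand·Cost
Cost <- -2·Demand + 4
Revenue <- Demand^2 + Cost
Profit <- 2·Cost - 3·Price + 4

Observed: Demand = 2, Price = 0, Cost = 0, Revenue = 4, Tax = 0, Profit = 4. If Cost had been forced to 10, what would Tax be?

20

do(Cost=10) replaces the equation Cost <- -2·Demand + 4 with the constant Cost = 10.
Tax = Demand·Cost  [with Demand=2, Cost=10]  = 20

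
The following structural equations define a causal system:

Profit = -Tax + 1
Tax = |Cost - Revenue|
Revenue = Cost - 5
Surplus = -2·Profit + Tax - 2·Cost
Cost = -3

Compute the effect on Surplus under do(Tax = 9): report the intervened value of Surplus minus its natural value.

12

do(Tax=9) replaces the equation Tax = |Cost - Revenue| with the constant Tax = 9.
Profit = -Tax + 1  [with Tax=9]  = -8
Surplus = -2·Profit + Tax - 2·Cost  [with Profit=-8, Tax=9, Cost=-3]  = 31
Without intervention: Revenue = Cost - 5  [with Cost=-3]  = -8; Tax = |Cost - Revenue|  [with Cost=-3, Revenue=-8]  = 5; Profit = -Tax + 1  [with Tax=5]  = -4; Surplus = -2·Profit + Tax - 2·Cost  [with Profit=-4, Tax=5, Cost=-3]  = 19.
Change = 31 − 19 = 12.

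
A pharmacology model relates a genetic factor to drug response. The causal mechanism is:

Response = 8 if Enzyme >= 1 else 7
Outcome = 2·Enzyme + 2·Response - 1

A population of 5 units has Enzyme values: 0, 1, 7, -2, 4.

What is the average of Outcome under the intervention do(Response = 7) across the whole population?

do(Response=7) breaks Response's dependence on Enzyme. With Response=7 fixed, Outcome across the units is 13, 15, 27, 9, 21, mean 17.

17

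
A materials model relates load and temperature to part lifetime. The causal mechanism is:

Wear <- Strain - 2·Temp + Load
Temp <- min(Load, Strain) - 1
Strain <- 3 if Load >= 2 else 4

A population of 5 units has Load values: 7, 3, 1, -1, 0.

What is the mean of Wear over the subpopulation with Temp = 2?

Observing Temp=2 restricts to units where Temp's equation naturally yields 2: Load ∈ {7, 3}. In that subpopulation Wear = 6, 2, mean 4.

4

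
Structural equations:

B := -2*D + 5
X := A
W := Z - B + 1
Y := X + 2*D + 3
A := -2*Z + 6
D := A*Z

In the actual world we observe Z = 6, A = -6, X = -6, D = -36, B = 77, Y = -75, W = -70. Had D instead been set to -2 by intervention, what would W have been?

-2

The intervention breaks the incoming arrows to D: D := A*Z no longer applies, and D = -2.
B = -2*D + 5  [with D=-2]  = 9
W = Z - B + 1  [with Z=6, B=9]  = -2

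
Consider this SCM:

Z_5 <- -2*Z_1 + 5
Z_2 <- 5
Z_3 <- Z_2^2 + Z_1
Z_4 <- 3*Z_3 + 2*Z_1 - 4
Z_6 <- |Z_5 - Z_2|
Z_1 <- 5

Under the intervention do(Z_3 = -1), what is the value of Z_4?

3

The intervention breaks the incoming arrows to Z_3: Z_3 <- Z_2^2 + Z_1 no longer applies, and Z_3 = -1.
Z_4 = 3*Z_3 + 2*Z_1 - 4  [with Z_3=-1, Z_1=5]  = 3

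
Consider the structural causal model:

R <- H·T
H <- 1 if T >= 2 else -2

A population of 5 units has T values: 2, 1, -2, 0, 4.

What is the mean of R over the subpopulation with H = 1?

E[R|H=1] averages over only the 2 units with H=1 (T = 2, 4): R = 2, 4, mean 3.

3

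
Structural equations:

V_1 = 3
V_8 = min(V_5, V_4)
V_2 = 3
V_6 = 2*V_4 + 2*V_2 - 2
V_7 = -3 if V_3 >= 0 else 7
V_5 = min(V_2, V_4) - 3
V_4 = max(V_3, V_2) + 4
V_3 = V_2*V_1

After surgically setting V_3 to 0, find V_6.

18

The intervention breaks the incoming arrows to V_3: V_3 = V_2*V_1 no longer applies, and V_3 = 0.
V_4 = max(V_3, V_2) + 4  [with V_3=0, V_2=3]  = 7
V_6 = 2*V_4 + 2*V_2 - 2  [with V_4=7, V_2=3]  = 18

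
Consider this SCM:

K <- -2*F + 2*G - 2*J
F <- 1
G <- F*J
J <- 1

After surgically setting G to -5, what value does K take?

-14

The intervention breaks the incoming arrows to G: G <- F*J no longer applies, and G = -5.
K = -2*F + 2*G - 2*J  [with F=1, G=-5, J=1]  = -14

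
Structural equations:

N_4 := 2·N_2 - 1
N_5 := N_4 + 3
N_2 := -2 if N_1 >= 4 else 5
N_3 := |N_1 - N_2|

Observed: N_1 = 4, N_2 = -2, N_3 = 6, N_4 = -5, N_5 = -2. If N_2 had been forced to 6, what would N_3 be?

The intervention breaks the incoming arrows to N_2: N_2 := -2 if N_1 >= 4 else 5 no longer applies, and N_2 = 6.
N_3 = |N_1 - N_2|  [with N_1=4, N_2=6]  = 2

2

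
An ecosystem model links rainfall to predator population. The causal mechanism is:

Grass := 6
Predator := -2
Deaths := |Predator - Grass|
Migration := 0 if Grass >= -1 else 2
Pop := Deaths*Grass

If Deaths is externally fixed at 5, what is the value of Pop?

30

do(Deaths=5) replaces the equation Deaths := |Predator - Grass| with the constant Deaths = 5.
Pop = Deaths*Grass  [with Deaths=5, Grass=6]  = 30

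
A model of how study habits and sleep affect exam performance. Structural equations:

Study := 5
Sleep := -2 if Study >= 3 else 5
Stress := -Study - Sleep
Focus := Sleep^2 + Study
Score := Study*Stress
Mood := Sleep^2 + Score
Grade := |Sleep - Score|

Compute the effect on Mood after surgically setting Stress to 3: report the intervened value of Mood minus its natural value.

The intervention breaks the incoming arrows to Stress: Stress := -Study - Sleep no longer applies, and Stress = 3.
Sleep = -2 if Study >= 3 else 5  [with Study=5]  = -2
Score = Study*Stress  [with Study=5, Stress=3]  = 15
Mood = Sleep^2 + Score  [with Sleep=-2, Score=15]  = 19
Without intervention: Sleep = -2 if Study >= 3 else 5  [with Study=5]  = -2; Stress = -Study - Sleep  [with Study=5, Sleep=-2]  = -3; Score = Study*Stress  [with Study=5, Stress=-3]  = -15; Mood = Sleep^2 + Score  [with Sleep=-2, Score=-15]  = -11.
Change = 19 − (-11) = 30.

30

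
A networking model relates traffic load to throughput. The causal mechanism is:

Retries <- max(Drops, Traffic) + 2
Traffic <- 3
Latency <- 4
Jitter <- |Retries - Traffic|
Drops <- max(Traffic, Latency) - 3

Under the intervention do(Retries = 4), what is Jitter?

Intervening sets Retries = 4 and removes its equation (Retries <- max(Drops, Traffic) + 2).
Jitter = |Retries - Traffic|  [with Retries=4, Traffic=3]  = 1

1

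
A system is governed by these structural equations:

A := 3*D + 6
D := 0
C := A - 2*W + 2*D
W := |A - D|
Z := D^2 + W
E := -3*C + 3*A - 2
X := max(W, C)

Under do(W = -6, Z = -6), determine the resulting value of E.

The joint intervention fixes W = -6, Z = -6, removing each variable's own equation.
A = 3*D + 6  [with D=0]  = 6
C = A - 2*W + 2*D  [with A=6, W=-6, D=0]  = 18
E = -3*C + 3*A - 2  [with C=18, A=6]  = -38

-38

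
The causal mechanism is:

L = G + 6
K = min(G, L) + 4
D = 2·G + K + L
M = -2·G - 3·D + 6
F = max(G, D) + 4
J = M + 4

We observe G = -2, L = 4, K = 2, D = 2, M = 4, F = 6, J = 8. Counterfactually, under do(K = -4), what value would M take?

22

do(K=-4) replaces the equation K = min(G, L) + 4 with the constant K = -4.
L = G + 6  [with G=-2]  = 4
D = 2·G + K + L  [with G=-2, K=-4, L=4]  = -4
M = -2·G - 3·D + 6  [with G=-2, D=-4]  = 22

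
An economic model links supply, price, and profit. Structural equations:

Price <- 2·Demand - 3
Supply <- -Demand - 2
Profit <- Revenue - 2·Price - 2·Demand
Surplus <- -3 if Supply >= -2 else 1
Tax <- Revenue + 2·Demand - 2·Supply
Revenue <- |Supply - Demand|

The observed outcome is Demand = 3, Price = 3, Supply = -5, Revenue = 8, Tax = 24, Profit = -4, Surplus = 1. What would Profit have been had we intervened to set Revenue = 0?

-12

Under do(Revenue=0), the mechanism Revenue <- |Supply - Demand| is discarded; Revenue is fixed at 0.
Price = 2·Demand - 3  [with Demand=3]  = 3
Profit = Revenue - 2·Price - 2·Demand  [with Revenue=0, Price=3, Demand=3]  = -12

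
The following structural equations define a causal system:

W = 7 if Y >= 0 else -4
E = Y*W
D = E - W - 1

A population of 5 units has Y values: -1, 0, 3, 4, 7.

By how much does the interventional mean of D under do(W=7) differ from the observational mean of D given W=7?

-6.3

Under do(W=7), W's equation is replaced by W=7 for every unit. Per-unit D: -15, -8, 13, 20, 41. Mean = 10.2.
Conditioning on W=7 selects the 4 unit(s) with Y ∈ {0, 3, 4, 7}. Their D values: -8, 13, 20, 41. Mean = 16.5.
Difference = 10.2 − 16.5 = -6.3.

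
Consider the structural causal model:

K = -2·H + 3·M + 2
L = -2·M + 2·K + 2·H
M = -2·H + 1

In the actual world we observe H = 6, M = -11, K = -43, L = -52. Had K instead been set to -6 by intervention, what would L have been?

22

The intervention breaks the incoming arrows to K: K = -2·H + 3·M + 2 no longer applies, and K = -6.
M = -2·H + 1  [with H=6]  = -11
L = -2·M + 2·K + 2·H  [with M=-11, K=-6, H=6]  = 22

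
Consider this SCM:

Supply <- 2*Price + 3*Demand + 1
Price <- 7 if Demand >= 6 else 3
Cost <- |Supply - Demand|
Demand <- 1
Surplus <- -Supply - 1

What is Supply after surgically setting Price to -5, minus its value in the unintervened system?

The intervention breaks the incoming arrows to Price: Price <- 7 if Demand >= 6 else 3 no longer applies, and Price = -5.
Supply = 2*Price + 3*Demand + 1  [with Price=-5, Demand=1]  = -6
Without intervention: Price = 7 if Demand >= 6 else 3  [with Demand=1]  = 3; Supply = 2*Price + 3*Demand + 1  [with Price=3, Demand=1]  = 10.
Change = -6 − 10 = -16.

-16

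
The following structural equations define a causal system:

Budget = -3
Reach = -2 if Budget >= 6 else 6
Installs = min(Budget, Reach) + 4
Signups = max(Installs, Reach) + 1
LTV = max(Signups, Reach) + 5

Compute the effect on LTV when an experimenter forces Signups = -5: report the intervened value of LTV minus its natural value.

Intervening sets Signups = -5 and removes its equation (Signups = max(Installs, Reach) + 1).
Reach = -2 if Budget >= 6 else 6  [with Budget=-3]  = 6
LTV = max(Signups, Reach) + 5  [with Signups=-5, Reach=6]  = 11
Without intervention: Reach = -2 if Budget >= 6 else 6  [with Budget=-3]  = 6; Installs = min(Budget, Reach) + 4  [with Budget=-3, Reach=6]  = 1; Signups = max(Installs, Reach) + 1  [with Installs=1, Reach=6]  = 7; LTV = max(Signups, Reach) + 5  [with Signups=7, Reach=6]  = 12.
Change = 11 − 12 = -1.

-1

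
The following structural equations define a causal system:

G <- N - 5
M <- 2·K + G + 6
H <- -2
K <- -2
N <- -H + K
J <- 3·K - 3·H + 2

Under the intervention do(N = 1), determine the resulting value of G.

-4

The intervention breaks the incoming arrows to N: N <- -H + K no longer applies, and N = 1.
G = N - 5  [with N=1]  = -4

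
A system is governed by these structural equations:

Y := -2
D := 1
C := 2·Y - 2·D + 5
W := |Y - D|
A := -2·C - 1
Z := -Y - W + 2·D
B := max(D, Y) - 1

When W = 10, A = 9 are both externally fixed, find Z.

The joint intervention fixes W = 10, A = 9, removing each variable's own equation.
Z = -Y - W + 2·D  [with Y=-2, W=10, D=1]  = -6

-6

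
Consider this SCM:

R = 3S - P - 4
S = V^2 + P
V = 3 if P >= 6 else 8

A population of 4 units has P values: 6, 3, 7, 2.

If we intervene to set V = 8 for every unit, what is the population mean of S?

68.5

do(V=8) breaks V's dependence on P. With V=8 fixed, S across the units is 70, 67, 71, 66, mean 68.5.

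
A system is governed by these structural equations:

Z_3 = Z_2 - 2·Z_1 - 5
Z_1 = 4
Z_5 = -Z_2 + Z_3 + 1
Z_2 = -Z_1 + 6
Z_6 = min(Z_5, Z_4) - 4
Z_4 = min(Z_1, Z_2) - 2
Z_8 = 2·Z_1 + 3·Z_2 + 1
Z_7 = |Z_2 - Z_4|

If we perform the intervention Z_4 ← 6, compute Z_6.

-16

Under do(Z_4=6), the mechanism Z_4 = min(Z_1, Z_2) - 2 is discarded; Z_4 is fixed at 6.
Z_2 = -Z_1 + 6  [with Z_1=4]  = 2
Z_3 = Z_2 - 2·Z_1 - 5  [with Z_2=2, Z_1=4]  = -11
Z_5 = -Z_2 + Z_3 + 1  [with Z_2=2, Z_3=-11]  = -12
Z_6 = min(Z_5, Z_4) - 4  [with Z_5=-12, Z_4=6]  = -16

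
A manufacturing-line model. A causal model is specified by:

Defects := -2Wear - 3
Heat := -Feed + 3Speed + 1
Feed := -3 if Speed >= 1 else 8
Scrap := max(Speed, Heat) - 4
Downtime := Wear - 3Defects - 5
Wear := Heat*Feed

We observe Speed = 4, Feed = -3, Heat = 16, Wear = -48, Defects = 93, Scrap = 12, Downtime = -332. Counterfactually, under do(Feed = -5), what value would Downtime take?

-626

Under do(Feed=-5), the mechanism Feed := -3 if Speed >= 1 else 8 is discarded; Feed is fixed at -5.
Heat = -Feed + 3Speed + 1  [with Feed=-5, Speed=4]  = 18
Wear = Heat*Feed  [with Heat=18, Feed=-5]  = -90
Defects = -2Wear - 3  [with Wear=-90]  = 177
Downtime = Wear - 3Defects - 5  [with Wear=-90, Defects=177]  = -626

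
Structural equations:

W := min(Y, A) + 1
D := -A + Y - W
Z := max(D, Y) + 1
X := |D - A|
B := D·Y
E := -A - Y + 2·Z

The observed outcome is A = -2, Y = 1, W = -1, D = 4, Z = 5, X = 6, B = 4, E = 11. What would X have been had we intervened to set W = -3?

The intervention breaks the incoming arrows to W: W := min(Y, A) + 1 no longer applies, and W = -3.
D = -A + Y - W  [with A=-2, Y=1, W=-3]  = 6
X = |D - A|  [with D=6, A=-2]  = 8

8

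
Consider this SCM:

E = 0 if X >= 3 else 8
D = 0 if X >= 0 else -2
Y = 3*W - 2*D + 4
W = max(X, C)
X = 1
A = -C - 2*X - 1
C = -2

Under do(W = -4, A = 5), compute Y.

Setting W = -4, A = 5 by intervention discards those variables' equations.
D = 0 if X >= 0 else -2  [with X=1]  = 0
Y = 3*W - 2*D + 4  [with W=-4, D=0]  = -8

-8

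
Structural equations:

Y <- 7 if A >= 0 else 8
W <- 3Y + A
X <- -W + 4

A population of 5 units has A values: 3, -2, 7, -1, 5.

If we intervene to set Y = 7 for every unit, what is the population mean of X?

The intervention sets Y=7 in all 5 units regardless of A. Recomputing X per unit gives -20, -15, -24, -16, -22; average -19.4.

-19.4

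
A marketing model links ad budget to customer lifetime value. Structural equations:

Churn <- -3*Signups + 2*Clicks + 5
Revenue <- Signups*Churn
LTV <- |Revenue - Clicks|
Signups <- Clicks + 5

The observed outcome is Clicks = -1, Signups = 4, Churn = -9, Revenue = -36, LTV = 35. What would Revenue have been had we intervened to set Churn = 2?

The intervention breaks the incoming arrows to Churn: Churn <- -3*Signups + 2*Clicks + 5 no longer applies, and Churn = 2.
Signups = Clicks + 5  [with Clicks=-1]  = 4
Revenue = Signups*Churn  [with Signups=4, Churn=2]  = 8

8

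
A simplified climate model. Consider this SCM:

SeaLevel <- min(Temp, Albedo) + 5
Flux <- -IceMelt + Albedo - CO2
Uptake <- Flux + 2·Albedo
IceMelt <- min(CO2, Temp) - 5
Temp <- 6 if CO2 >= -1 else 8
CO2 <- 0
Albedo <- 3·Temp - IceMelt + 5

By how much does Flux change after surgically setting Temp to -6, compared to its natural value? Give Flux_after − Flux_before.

-24

Under do(Temp=-6), the mechanism Temp <- 6 if CO2 >= -1 else 8 is discarded; Temp is fixed at -6.
IceMelt = min(CO2, Temp) - 5  [with CO2=0, Temp=-6]  = -11
Albedo = 3·Temp - IceMelt + 5  [with Temp=-6, IceMelt=-11]  = -2
Flux = -IceMelt + Albedo - CO2  [with IceMelt=-11, Albedo=-2, CO2=0]  = 9
Without intervention: Temp = 6 if CO2 >= -1 else 8  [with CO2=0]  = 6; IceMelt = min(CO2, Temp) - 5  [with CO2=0, Temp=6]  = -5; Albedo = 3·Temp - IceMelt + 5  [with Temp=6, IceMelt=-5]  = 28; Flux = -IceMelt + Albedo - CO2  [with IceMelt=-5, Albedo=28, CO2=0]  = 33.
Change = 9 − 33 = -24.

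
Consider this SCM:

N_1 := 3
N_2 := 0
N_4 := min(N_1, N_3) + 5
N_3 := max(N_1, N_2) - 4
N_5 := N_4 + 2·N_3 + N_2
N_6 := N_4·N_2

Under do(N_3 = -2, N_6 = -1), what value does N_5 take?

The joint intervention fixes N_3 = -2, N_6 = -1, removing each variable's own equation.
N_4 = min(N_1, N_3) + 5  [with N_1=3, N_3=-2]  = 3
N_5 = N_4 + 2·N_3 + N_2  [with N_4=3, N_3=-2, N_2=0]  = -1

-1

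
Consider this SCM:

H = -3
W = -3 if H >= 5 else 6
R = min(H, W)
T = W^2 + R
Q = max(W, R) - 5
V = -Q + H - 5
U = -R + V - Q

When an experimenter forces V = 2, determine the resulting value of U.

4

Intervening sets V = 2 and removes its equation (V = -Q + H - 5).
W = -3 if H >= 5 else 6  [with H=-3]  = 6
R = min(H, W)  [with H=-3, W=6]  = -3
Q = max(W, R) - 5  [with W=6, R=-3]  = 1
U = -R + V - Q  [with R=-3, V=2, Q=1]  = 4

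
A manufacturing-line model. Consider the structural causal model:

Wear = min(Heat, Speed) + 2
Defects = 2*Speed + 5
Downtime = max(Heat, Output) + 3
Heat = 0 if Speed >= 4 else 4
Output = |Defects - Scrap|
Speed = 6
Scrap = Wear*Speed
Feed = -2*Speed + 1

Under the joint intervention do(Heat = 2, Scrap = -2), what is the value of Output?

19

Under do(Heat = 2, Scrap = -2), each intervened variable's structural equation is replaced by its fixed value.
Defects = 2*Speed + 5  [with Speed=6]  = 17
Output = |Defects - Scrap|  [with Defects=17, Scrap=-2]  = 19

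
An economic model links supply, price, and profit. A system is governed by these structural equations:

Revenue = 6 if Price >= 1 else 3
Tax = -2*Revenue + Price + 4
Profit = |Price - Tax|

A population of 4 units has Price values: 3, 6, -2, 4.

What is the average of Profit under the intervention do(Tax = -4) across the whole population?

Every unit gets Tax=-4 under the intervention. Profit values become 7, 10, 2, 8; E[Profit|do(Tax=-4)] = 6.75.

6.75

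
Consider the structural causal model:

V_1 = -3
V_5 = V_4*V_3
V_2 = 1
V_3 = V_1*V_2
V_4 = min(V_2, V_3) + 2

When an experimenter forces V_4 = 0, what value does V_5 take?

0

Intervening sets V_4 = 0 and removes its equation (V_4 = min(V_2, V_3) + 2).
V_3 = V_1*V_2  [with V_1=-3, V_2=1]  = -3
V_5 = V_4*V_3  [with V_4=0, V_3=-3]  = 0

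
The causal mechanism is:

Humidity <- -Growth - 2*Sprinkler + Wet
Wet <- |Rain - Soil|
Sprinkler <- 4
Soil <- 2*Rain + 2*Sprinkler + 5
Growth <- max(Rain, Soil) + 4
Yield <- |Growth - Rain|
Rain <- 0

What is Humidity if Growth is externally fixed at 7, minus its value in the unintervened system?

The intervention breaks the incoming arrows to Growth: Growth <- max(Rain, Soil) + 4 no longer applies, and Growth = 7.
Soil = 2*Rain + 2*Sprinkler + 5  [with Rain=0, Sprinkler=4]  = 13
Wet = |Rain - Soil|  [with Rain=0, Soil=13]  = 13
Humidity = -Growth - 2*Sprinkler + Wet  [with Growth=7, Sprinkler=4, Wet=13]  = -2
Without intervention: Soil = 2*Rain + 2*Sprinkler + 5  [with Rain=0, Sprinkler=4]  = 13; Wet = |Rain - Soil|  [with Rain=0, Soil=13]  = 13; Growth = max(Rain, Soil) + 4  [with Rain=0, Soil=13]  = 17; Humidity = -Growth - 2*Sprinkler + Wet  [with Growth=17, Sprinkler=4, Wet=13]  = -12.
Change = -2 − (-12) = 10.

10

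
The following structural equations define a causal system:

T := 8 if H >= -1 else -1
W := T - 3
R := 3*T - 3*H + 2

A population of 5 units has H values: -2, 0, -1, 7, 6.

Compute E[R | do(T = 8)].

Under do(T=8), T's equation is replaced by T=8 for every unit. Per-unit R: 32, 26, 29, 5, 8. Mean = 20.

20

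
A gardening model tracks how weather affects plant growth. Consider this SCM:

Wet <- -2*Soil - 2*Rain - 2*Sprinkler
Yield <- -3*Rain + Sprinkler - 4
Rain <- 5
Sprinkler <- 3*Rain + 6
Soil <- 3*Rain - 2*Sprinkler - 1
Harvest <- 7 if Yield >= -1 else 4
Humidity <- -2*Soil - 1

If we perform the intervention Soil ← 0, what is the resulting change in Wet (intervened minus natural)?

-56

The intervention breaks the incoming arrows to Soil: Soil <- 3*Rain - 2*Sprinkler - 1 no longer applies, and Soil = 0.
Sprinkler = 3*Rain + 6  [with Rain=5]  = 21
Wet = -2*Soil - 2*Rain - 2*Sprinkler  [with Soil=0, Rain=5, Sprinkler=21]  = -52
Without intervention: Sprinkler = 3*Rain + 6  [with Rain=5]  = 21; Soil = 3*Rain - 2*Sprinkler - 1  [with Rain=5, Sprinkler=21]  = -28; Wet = -2*Soil - 2*Rain - 2*Sprinkler  [with Soil=-28, Rain=5, Sprinkler=21]  = 4.
Change = -52 − 4 = -56.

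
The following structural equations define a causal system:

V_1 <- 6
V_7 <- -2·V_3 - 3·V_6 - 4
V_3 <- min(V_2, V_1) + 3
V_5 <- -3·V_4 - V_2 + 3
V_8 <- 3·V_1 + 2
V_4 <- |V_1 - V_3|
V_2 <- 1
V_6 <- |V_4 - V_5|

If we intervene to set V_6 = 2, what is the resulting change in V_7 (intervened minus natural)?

12

Intervening sets V_6 = 2 and removes its equation (V_6 <- |V_4 - V_5|).
V_3 = min(V_2, V_1) + 3  [with V_2=1, V_1=6]  = 4
V_7 = -2·V_3 - 3·V_6 - 4  [with V_3=4, V_6=2]  = -18
Without intervention: V_3 = min(V_2, V_1) + 3  [with V_2=1, V_1=6]  = 4; V_4 = |V_1 - V_3|  [with V_1=6, V_3=4]  = 2; V_5 = -3·V_4 - V_2 + 3  [with V_4=2, V_2=1]  = -4; V_6 = |V_4 - V_5|  [with V_4=2, V_5=-4]  = 6; V_7 = -2·V_3 - 3·V_6 - 4  [with V_3=4, V_6=6]  = -30.
Change = -18 − (-30) = 12.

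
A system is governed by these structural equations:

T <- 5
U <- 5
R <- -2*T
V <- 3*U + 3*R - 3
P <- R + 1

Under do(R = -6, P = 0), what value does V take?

-6

The joint intervention fixes R = -6, P = 0, removing each variable's own equation.
V = 3*U + 3*R - 3  [with U=5, R=-6]  = -6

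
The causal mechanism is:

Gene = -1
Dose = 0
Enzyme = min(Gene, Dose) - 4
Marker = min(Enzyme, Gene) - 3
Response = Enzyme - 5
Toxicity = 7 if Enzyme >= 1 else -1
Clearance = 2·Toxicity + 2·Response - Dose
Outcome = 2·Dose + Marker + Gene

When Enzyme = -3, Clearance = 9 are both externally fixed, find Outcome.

-7

Under do(Enzyme = -3, Clearance = 9), each intervened variable's structural equation is replaced by its fixed value.
Marker = min(Enzyme, Gene) - 3  [with Enzyme=-3, Gene=-1]  = -6
Outcome = 2·Dose + Marker + Gene  [with Dose=0, Marker=-6, Gene=-1]  = -7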